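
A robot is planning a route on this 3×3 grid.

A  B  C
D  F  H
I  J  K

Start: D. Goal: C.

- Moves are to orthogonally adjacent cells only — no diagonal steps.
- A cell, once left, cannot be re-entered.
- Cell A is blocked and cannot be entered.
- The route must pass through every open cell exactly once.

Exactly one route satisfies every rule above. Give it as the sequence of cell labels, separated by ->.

D -> I -> J -> K -> H -> F -> B -> C

Need to visit all 8 open cells exactly once, starting at D and ending at C.
Cell B has only two open neighbours (F and C), so the path must pass straight through it: one of those is the cell it's entered from and the other is where it exits.
Route from D: down 1 to I, right 2 to K, up 1 to H, left 1 to F, up 1 to B, right 1 to C — 7 moves in all.
Check: all 8 open cells covered.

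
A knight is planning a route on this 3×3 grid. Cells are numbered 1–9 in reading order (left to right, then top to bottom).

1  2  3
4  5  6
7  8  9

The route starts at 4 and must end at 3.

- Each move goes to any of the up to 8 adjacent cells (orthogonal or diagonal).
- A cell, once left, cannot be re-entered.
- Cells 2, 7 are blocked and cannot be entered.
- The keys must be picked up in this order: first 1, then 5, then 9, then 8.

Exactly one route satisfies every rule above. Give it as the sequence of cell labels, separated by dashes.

4 - 1 - 5 - 9 - 8 - 6 - 3

The waypoints must appear in the order 1, 5, 9, 8, with no cell reused.
Route from 4: up to 1, 2× down-right (reaching 9), left to 8, up-right to 6, up to 3 — 6 moves in all.
Check: order respected (1 at step 1, 5 at step 2, 9 at step 3, 8 at step 4).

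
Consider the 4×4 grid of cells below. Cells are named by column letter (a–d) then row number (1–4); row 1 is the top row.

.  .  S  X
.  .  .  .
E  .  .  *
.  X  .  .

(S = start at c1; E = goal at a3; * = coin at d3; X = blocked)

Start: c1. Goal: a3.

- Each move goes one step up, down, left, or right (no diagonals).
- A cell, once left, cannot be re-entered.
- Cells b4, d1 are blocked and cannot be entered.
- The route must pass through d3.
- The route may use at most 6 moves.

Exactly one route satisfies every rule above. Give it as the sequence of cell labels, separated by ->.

The 6-move cap with required stops at d3 leaves no slack for detours.
Route from c1: down 1 to c2, right 1 to d2, down 1 to d3, left 3 to a3 — 6 moves in all.
Check: all required cells visited; 6 ≤ 6 moves.

c1 -> c2 -> d2 -> d3 -> c3 -> b3 -> a3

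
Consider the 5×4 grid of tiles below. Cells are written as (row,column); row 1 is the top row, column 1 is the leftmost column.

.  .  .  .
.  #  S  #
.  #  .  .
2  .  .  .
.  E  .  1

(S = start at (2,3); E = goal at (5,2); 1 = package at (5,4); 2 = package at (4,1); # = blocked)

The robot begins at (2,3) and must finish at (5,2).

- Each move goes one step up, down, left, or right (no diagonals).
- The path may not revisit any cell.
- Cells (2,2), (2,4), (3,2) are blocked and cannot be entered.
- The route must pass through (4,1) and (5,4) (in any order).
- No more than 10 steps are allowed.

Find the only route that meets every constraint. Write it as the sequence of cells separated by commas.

(2,3), (3,3), (3,4), (4,4), (5,4), (5,3), (4,3), (4,2), (4,1), (5,1), (5,2)

The 10-move cap with required stops at (4,1), (5,4) leaves no slack for detours.
Route from (2,3): down 1 to (3,3), right 1 to (3,4), down 2 to (5,4), left 1 to (5,3), up 1 to (4,3), left 2 to (4,1), down 1 to (5,1), right 1 to (5,2) — 10 moves in all.
Check: all required cells visited; 10 ≤ 10 moves.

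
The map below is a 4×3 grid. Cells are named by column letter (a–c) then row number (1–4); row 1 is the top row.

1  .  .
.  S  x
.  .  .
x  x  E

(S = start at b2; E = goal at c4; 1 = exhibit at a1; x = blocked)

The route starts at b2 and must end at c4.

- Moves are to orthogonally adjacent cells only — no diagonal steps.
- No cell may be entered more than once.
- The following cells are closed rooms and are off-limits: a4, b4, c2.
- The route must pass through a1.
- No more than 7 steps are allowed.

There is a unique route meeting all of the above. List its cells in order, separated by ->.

The budget equals the shortest possible length, so every move has to be on a shortest route through the required cells.
Route from b2: up to b1, left to a1, 2× down (reaching a3), 2× right (reaching c3), down to c4 — 7 moves in all.
Check: all required cells visited; 7 ≤ 7 moves.

b2 -> b1 -> a1 -> a2 -> a3 -> b3 -> c3 -> c4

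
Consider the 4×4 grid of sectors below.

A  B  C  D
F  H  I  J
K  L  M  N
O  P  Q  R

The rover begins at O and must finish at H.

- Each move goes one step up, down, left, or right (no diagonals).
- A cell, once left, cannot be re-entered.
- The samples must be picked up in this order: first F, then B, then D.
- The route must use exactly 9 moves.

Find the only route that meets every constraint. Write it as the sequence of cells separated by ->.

O -> K -> F -> A -> B -> C -> D -> J -> I -> H

The waypoints must appear in the order F, B, D, with no cell reused.
Route from O: up 3 to A, right 3 to D, down 1 to J, left 2 to H — 9 moves in all.
Check: order respected (F at step 2, B at step 4, D at step 6); 9 moves as required.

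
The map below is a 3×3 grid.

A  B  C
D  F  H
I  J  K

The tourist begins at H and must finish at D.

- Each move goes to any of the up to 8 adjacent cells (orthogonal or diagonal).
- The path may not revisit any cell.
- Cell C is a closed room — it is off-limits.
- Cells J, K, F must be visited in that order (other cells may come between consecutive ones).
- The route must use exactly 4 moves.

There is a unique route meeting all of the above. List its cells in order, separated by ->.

The waypoints must appear in the order J, K, F, with no cell reused.
Route from H: down-left 1 to J, right 1 to K, up-left 1 to F, left 1 to D — 4 moves in all.
Check: order respected (J at step 1, K at step 2, F at step 3); 4 moves as required.

H -> J -> K -> F -> D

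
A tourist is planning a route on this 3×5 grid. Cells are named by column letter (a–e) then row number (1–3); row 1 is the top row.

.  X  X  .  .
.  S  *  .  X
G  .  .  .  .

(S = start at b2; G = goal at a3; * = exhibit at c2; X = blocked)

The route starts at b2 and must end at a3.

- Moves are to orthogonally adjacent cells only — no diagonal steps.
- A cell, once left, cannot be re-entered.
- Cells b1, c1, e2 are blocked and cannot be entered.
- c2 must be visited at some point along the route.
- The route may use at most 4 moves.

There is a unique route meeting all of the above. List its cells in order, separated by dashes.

The budget equals the shortest possible length, so every move has to be on a shortest route through the required cells.
Route from b2: right to c2, down to c3, 2× left (reaching a3) — 4 moves in all.
Check: all required cells visited; 4 ≤ 4 moves.

b2 - c2 - c3 - b3 - a3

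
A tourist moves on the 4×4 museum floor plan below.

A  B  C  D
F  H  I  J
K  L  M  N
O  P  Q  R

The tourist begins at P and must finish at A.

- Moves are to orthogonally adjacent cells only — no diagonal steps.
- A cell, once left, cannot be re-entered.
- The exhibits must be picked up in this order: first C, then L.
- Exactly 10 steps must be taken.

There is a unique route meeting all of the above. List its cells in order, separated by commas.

P, Q, M, I, C, B, H, L, K, F, A

The waypoints must appear in the order C, L, with no cell reused.
Route from P: right to Q, 3× up (reaching C), left to B, 2× down (reaching L), left to K, 2× up (reaching A) — 10 moves in all.
Check: order respected (C at step 4, L at step 7); 10 moves as required.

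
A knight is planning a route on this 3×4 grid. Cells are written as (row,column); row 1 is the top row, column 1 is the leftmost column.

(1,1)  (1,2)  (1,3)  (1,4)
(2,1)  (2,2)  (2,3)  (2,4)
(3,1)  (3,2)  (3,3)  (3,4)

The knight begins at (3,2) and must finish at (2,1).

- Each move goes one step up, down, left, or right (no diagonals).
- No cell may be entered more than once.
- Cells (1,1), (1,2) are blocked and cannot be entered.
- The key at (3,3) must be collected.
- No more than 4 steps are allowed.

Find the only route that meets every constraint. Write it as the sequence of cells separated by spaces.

(3,2) (3,3) (2,3) (2,2) (2,1)

The budget equals the shortest possible length, so every move has to be on a shortest route through the required cells.
Route from (3,2): right 1 to (3,3), up 1 to (2,3), left 2 to (2,1) — 4 moves in all.
Check: all required cells visited; 4 ≤ 4 moves.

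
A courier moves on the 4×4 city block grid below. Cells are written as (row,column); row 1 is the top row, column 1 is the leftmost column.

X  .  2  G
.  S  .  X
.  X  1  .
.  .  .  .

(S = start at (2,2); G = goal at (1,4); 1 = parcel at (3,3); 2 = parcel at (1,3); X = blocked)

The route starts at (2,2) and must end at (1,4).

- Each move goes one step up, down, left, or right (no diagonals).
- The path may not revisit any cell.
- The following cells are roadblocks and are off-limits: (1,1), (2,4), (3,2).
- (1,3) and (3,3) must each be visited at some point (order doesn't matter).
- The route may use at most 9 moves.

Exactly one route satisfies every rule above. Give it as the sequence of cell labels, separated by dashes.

(2,2) - (2,1) - (3,1) - (4,1) - (4,2) - (4,3) - (3,3) - (2,3) - (1,3) - (1,4)

The 9-move cap with required stops at (1,3), (3,3) leaves no slack for detours.
Route from (2,2): left 1 to (2,1), down 2 to (4,1), right 2 to (4,3), up 3 to (1,3), right 1 to (1,4) — 9 moves in all.
Check: all required cells visited; 9 ≤ 9 moves.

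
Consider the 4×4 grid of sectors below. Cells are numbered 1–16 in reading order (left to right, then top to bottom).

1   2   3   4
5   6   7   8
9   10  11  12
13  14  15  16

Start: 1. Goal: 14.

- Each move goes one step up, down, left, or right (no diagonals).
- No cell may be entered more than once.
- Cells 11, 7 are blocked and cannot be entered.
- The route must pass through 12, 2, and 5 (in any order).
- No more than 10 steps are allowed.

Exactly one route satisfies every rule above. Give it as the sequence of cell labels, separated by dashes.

Any route must reach 12, 2, and 5 and still end at 14 within 10 moves, so the order of the required stops is forced.
Route from 1: down to 5, right to 6, up to 2, 2× right (reaching 4), 3× down (reaching 16), 2× left (reaching 14) — 10 moves in all.
Check: all required cells visited; 10 ≤ 10 moves.

1 - 5 - 6 - 2 - 3 - 4 - 8 - 12 - 16 - 15 - 14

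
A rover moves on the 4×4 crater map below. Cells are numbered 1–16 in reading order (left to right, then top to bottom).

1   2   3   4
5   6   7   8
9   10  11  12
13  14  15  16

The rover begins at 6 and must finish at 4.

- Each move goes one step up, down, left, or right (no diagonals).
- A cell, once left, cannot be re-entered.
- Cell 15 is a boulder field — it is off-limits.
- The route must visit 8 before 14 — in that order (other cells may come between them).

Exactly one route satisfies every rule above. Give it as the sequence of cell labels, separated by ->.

The waypoints must appear in the order 8, 14, with no cell reused.
Route from 6: 2× right (reaching 8), down to 12, 2× left (reaching 10), down to 14, left to 13, 3× up (reaching 1), 3× right (reaching 4) — 13 moves in all.
Check: order respected (8 at step 2, 14 at step 6).

6 -> 7 -> 8 -> 12 -> 11 -> 10 -> 14 -> 13 -> 9 -> 5 -> 1 -> 2 -> 3 -> 4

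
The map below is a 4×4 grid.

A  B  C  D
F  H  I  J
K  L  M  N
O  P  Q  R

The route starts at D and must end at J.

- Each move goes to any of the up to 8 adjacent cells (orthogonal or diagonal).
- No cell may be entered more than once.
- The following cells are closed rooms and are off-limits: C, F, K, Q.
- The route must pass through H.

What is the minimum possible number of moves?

4

Any route passes through H somewhere between D and J. Summing Chebyshev distances along the two legs (D → H → J) gives a lower bound of 2 + 2 = 4 moves.
A route of 4 moves achieves this: D → I → H → M → J.
Since 4 matches the lower bound, it is optimal.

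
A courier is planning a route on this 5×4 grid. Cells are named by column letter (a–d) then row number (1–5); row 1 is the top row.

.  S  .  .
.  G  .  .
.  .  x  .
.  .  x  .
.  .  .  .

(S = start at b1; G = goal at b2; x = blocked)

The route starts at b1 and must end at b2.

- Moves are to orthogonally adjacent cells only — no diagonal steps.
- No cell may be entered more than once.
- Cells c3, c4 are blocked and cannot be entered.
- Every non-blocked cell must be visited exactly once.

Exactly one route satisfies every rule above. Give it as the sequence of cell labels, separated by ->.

Need to visit all 18 open cells exactly once, starting at b1 and ending at b2.
Route from b1: left to a1, 2× down (reaching a3), right to b3, down to b4, left to a4, down to a5, 3× right (reaching d5), 4× up (reaching d1), left to c1, down to c2, left to b2 — 17 moves in all.
Check: all 18 open cells covered.

b1 -> a1 -> a2 -> a3 -> b3 -> b4 -> a4 -> a5 -> b5 -> c5 -> d5 -> d4 -> d3 -> d2 -> d1 -> c1 -> c2 -> b2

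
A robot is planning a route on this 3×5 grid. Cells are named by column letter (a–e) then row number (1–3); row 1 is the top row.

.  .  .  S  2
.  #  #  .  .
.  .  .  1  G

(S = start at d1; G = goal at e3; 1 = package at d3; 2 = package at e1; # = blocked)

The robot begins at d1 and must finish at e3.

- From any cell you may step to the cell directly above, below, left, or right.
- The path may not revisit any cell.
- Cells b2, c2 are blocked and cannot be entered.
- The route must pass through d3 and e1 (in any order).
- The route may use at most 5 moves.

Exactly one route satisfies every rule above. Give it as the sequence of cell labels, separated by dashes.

d1 - e1 - e2 - d2 - d3 - e3

The budget equals the shortest possible length, so every move has to be on a shortest route through the required cells.
Route from d1: right 1 to e1, down 1 to e2, left 1 to d2, down 1 to d3, right 1 to e3 — 5 moves in all.
Check: all required cells visited; 5 ≤ 5 moves.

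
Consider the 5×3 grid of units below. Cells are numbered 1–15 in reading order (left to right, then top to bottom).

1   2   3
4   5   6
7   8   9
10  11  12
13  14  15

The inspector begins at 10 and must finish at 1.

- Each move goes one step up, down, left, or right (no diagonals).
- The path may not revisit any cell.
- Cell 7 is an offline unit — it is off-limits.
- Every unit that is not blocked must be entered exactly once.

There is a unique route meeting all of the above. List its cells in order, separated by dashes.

10 - 13 - 14 - 15 - 12 - 11 - 8 - 9 - 6 - 3 - 2 - 5 - 4 - 1

Need to visit all 14 open cells exactly once, starting at 10 and ending at 1.
Route from 10: down to 13, 2× right (reaching 15), up to 12, left to 11, up to 8, right to 9, 2× up (reaching 3), left to 2, down to 5, left to 4, up to 1 — 13 moves in all.
Check: all 14 open cells covered.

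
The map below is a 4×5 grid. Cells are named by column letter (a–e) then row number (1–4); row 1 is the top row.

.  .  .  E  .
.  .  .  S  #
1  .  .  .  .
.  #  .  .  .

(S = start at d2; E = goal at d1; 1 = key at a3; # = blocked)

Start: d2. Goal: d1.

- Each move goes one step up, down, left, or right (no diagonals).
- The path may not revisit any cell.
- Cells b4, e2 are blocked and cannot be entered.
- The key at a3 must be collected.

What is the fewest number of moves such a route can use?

9

Any route passes through a3 somewhere between d2 and d1. Summing Manhattan distances along the two legs (d2 → a3 → d1) gives a lower bound of 4 + 5 = 9 moves.
A route of 9 moves achieves this: d2 → d3 → c3 → b3 → a3 → a2 → a1 → b1 → c1 → d1.
Since 9 matches the lower bound, it is optimal.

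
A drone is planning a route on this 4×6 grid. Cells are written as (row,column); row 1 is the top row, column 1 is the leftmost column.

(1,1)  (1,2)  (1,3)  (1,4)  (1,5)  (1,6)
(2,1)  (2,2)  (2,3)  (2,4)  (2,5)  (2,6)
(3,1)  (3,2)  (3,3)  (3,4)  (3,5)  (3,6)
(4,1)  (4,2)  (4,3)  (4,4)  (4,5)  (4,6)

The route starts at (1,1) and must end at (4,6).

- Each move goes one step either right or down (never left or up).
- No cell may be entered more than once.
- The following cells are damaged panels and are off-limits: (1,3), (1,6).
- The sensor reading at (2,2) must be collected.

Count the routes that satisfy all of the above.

30

A right/down-only route from (1,1) to (4,6) makes exactly 3 down-moves and 5 right-moves in some order.
With no other constraints that would be C(8,3) = 56 routes.
Split at (2,2) and multiply the segment counts (each segment already excludes blocked cells): (1,1)→(2,2): 2; (2,2)→(4,6): 15; product = 30.
That gives 30 routes.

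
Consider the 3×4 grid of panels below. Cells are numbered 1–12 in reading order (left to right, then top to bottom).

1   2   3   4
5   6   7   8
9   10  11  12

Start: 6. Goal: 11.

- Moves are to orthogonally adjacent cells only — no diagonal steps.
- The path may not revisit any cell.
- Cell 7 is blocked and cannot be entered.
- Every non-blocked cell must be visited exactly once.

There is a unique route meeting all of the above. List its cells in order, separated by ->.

Need to visit all 11 open cells exactly once, starting at 6 and ending at 11.
Cell 12 has only two open neighbours (8 and 11), so the path must pass straight through it: one of those is the cell it's entered from and the other is where it exits.
Route from 6: down to 10, left to 9, 2× up (reaching 1), 3× right (reaching 4), 2× down (reaching 12), left to 11 — 10 moves in all.
Check: all 11 open cells covered.

6 -> 10 -> 9 -> 5 -> 1 -> 2 -> 3 -> 4 -> 8 -> 12 -> 11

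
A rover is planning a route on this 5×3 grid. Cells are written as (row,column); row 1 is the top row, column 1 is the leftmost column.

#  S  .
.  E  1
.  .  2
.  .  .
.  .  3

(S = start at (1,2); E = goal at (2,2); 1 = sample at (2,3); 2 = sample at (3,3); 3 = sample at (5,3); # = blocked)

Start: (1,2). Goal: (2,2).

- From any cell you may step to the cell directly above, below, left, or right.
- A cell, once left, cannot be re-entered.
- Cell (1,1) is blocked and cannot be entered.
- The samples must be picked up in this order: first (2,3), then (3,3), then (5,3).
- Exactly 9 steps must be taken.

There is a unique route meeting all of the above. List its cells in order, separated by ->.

(1,2) -> (1,3) -> (2,3) -> (3,3) -> (4,3) -> (5,3) -> (5,2) -> (4,2) -> (3,2) -> (2,2)

The waypoints must appear in the order (2,3), (3,3), (5,3), with no cell reused.
Route from (1,2): right 1 to (1,3), down 4 to (5,3), left 1 to (5,2), up 3 to (2,2) — 9 moves in all.
Check: order respected (1 at step 2, 2 at step 3, 3 at step 5); 9 moves as required.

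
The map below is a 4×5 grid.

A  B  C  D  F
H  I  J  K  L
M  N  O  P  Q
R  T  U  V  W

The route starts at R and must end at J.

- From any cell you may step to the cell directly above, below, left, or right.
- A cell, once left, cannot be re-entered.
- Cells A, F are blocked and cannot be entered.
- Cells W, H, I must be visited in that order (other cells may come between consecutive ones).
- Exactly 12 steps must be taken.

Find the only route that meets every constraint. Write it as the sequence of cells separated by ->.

R -> T -> U -> V -> W -> Q -> P -> O -> N -> M -> H -> I -> J

The waypoints must appear in the order W, H, I, with no cell reused.
Route from R: 4× right (reaching W), up to Q, 4× left (reaching M), up to H, 2× right (reaching J) — 12 moves in all.
Check: order respected (W at step 4, H at step 10, I at step 11); 12 moves as required.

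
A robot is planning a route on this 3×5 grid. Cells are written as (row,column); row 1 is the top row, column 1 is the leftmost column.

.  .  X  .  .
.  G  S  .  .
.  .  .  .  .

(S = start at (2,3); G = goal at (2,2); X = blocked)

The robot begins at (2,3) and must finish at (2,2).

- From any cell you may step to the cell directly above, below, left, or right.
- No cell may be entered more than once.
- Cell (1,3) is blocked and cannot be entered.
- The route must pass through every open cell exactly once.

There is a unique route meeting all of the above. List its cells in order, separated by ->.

Need to visit all 14 open cells exactly once, starting at (2,3) and ending at (2,2).
Cell (1,2) has only two open neighbours ((2,2) and (1,1)), so the path must pass straight through it: one of those is the cell it's entered from and the other is where it exits.
Route from (2,3): right to (2,4), up to (1,4), right to (1,5), 2× down (reaching (3,5)), 4× left (reaching (3,1)), 2× up (reaching (1,1)), right to (1,2), down to (2,2) — 13 moves in all.
Check: all 14 open cells covered.

(2,3) -> (2,4) -> (1,4) -> (1,5) -> (2,5) -> (3,5) -> (3,4) -> (3,3) -> (3,2) -> (3,1) -> (2,1) -> (1,1) -> (1,2) -> (2,2)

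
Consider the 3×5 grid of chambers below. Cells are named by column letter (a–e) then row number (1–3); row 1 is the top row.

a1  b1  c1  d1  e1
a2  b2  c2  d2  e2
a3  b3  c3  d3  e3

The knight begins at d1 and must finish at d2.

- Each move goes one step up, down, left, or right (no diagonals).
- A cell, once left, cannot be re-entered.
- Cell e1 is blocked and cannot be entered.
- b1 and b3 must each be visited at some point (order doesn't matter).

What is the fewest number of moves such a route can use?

7

Any route passes through b1 and b3 in some order between d1 and d2. Summing Manhattan distances along each leg and taking the cheapest ordering (d1 → b1 → b3 → d2) gives a lower bound of 2 + 2 + 3 = 7 moves.
A route of 7 moves achieves this: d1 → c1 → b1 → b2 → b3 → c3 → c2 → d2.
Since 7 matches the lower bound, it is optimal.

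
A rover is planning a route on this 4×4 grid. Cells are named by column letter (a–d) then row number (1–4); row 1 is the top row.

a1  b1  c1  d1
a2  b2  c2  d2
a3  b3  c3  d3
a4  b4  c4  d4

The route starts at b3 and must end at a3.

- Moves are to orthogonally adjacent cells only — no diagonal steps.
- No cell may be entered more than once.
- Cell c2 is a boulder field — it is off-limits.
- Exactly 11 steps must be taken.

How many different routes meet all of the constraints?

Need simple routes of exactly 11 moves from b3 to a3 (Manhattan distance 1, so 5 moves are spent on a detour and 5 undoing it).
Enumerating: b3 b2 b1 c1 d1 d2 d3 d4 c4 b4 a4 a3 | b3 b2 b1 c1 d1 d2 d3 c3 c4 b4 a4 a3 | b3 b4 c4 c3 d3 d2 d1 c1 b1 b2 a2 a3 | b3 b4 c4 c3 d3 d2 d1 c1 b1 a1 a2 a3 | b3 b4 c4 d4 d3 d2 d1 c1 b1 b2 a2 a3 | b3 b4 c4 d4 d3 d2 d1 c1 b1 a1 a2 a3 | b3 c3 c4 d4 d3 d2 d1 c1 b1 b2 a2 a3 | b3 c3 c4 d4 d3 d2 d1 c1 b1 a1 a2 a3.
That gives 8 routes.

8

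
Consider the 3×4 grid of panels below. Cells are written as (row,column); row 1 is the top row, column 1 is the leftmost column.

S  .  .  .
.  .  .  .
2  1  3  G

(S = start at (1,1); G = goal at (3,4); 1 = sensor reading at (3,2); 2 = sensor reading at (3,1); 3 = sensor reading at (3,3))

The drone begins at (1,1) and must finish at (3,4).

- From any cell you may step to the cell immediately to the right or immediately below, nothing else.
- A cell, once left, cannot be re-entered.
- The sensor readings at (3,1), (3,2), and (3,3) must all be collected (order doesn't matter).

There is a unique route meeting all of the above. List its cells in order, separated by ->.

Moves only go right or down, so the column and row indices never decrease.
Route from (1,1): down 2 to (3,1), right 3 to (3,4) — 5 moves in all.
Check: all required cells visited.

(1,1) -> (2,1) -> (3,1) -> (3,2) -> (3,3) -> (3,4)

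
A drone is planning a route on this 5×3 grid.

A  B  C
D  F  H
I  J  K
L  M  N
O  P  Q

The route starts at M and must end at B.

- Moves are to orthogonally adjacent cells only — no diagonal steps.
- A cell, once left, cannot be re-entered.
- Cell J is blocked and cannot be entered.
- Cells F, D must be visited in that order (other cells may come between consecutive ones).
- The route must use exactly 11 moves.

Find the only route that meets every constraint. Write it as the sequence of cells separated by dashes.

The waypoints must appear in the order F, D, with no cell reused.
Route from M: left 1 to L, down 1 to O, right 2 to Q, up 3 to H, left 2 to D, up 1 to A, right 1 to B — 11 moves in all.
Check: order respected (F at step 8, D at step 9); 11 moves as required.

M - L - O - P - Q - N - K - H - F - D - A - B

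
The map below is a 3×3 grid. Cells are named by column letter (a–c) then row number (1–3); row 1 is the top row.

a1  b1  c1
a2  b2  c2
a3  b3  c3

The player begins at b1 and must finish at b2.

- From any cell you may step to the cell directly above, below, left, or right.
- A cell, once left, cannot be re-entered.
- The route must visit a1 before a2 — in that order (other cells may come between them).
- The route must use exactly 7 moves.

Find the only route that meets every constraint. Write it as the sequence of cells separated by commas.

b1, a1, a2, a3, b3, c3, c2, b2

The waypoints must appear in the order a1, a2, with no cell reused.
Route from b1: left 1 to a1, down 2 to a3, right 2 to c3, up 1 to c2, left 1 to b2 — 7 moves in all.
Check: order respected (a1 at step 1, a2 at step 2); 7 moves as required.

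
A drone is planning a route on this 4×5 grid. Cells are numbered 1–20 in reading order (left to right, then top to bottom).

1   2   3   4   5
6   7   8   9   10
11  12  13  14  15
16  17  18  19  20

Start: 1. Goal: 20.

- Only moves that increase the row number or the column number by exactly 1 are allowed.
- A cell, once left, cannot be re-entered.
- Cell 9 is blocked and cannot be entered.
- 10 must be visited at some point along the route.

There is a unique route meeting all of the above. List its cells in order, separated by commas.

Moves only go right or down, so the column and row indices never decrease.
Route from 1: right 4 to 5, down 3 to 20 — 7 moves in all.
Check: all required cells visited.

1, 2, 3, 4, 5, 10, 15, 20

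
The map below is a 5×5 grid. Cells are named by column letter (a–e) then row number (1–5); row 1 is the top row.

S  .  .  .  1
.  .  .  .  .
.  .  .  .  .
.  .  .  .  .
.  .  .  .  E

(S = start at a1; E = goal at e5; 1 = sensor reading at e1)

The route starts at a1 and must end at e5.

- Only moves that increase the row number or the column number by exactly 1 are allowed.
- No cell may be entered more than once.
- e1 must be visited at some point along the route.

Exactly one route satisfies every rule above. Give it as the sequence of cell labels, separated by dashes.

a1 - b1 - c1 - d1 - e1 - e2 - e3 - e4 - e5

Moves only go right or down, so the column and row indices never decrease.
Route from a1: 4× right (reaching e1), 4× down (reaching e5) — 8 moves in all.
Check: all required cells visited.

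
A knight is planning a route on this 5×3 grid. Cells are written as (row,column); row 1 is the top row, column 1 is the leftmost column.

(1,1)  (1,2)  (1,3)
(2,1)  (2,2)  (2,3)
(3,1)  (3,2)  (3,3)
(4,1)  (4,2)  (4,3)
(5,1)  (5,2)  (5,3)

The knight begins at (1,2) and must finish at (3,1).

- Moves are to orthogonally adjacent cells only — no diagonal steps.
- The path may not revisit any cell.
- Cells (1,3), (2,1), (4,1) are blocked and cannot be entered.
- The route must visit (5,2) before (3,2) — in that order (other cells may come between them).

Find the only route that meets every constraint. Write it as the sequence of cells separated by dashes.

(1,2) - (2,2) - (2,3) - (3,3) - (4,3) - (5,3) - (5,2) - (4,2) - (3,2) - (3,1)

The waypoints must appear in the order (5,2), (3,2), with no cell reused.
Route from (1,2): down to (2,2), right to (2,3), 3× down (reaching (5,3)), left to (5,2), 2× up (reaching (3,2)), left to (3,1) — 9 moves in all.
Check: order respected ((5,2) at step 6, (3,2) at step 8).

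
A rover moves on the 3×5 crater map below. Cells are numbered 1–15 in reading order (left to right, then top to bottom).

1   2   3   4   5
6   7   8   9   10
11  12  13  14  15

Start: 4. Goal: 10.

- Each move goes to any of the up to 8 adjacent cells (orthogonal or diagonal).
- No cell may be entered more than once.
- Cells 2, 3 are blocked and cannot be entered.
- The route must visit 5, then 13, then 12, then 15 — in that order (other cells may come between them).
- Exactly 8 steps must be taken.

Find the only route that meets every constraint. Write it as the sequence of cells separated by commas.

The waypoints must appear in the order 5, 13, 12, 15, with no cell reused.
Route from 4: right 1 to 5, down-left 2 to 13, left 1 to 12, up-right 1 to 8, down-right 1 to 14, right 1 to 15, up 1 to 10 — 8 moves in all.
Check: order respected (5 at step 1, 13 at step 3, 12 at step 4, 15 at step 7); 8 moves as required.

4, 5, 9, 13, 12, 8, 14, 15, 10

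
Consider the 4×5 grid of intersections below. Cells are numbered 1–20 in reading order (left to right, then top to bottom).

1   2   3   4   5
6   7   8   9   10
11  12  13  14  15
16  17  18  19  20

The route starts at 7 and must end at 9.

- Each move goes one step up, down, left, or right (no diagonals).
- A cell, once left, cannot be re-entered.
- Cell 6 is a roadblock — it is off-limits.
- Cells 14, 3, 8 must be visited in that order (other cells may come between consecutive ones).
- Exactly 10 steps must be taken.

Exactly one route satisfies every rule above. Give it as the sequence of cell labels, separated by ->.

The waypoints must appear in the order 14, 3, 8, with no cell reused.
Route from 7: down 1 to 12, right 3 to 15, up 2 to 5, left 2 to 3, down 1 to 8, right 1 to 9 — 10 moves in all.
Check: order respected (14 at step 3, 3 at step 8, 8 at step 9); 10 moves as required.

7 -> 12 -> 13 -> 14 -> 15 -> 10 -> 5 -> 4 -> 3 -> 8 -> 9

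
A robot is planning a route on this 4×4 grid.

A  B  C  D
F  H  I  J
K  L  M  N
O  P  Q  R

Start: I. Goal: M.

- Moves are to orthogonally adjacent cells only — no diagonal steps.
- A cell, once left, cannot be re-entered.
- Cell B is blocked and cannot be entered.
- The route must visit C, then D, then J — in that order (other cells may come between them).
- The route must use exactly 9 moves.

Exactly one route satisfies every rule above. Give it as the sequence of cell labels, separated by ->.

I -> C -> D -> J -> N -> R -> Q -> P -> L -> M

The waypoints must appear in the order C, D, J, with no cell reused.
Route from I: up 1 to C, right 1 to D, down 3 to R, left 2 to P, up 1 to L, right 1 to M — 9 moves in all.
Check: order respected (C at step 1, D at step 2, J at step 3); 9 moves as required.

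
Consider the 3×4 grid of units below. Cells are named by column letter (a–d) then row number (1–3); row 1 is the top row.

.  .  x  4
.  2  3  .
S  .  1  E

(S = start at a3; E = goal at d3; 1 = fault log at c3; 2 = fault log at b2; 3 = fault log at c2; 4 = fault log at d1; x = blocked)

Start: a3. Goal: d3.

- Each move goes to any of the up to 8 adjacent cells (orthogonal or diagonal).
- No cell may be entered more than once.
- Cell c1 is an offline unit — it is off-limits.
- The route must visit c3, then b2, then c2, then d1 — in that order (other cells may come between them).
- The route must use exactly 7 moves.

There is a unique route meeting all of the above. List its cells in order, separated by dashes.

a3 - b3 - c3 - b2 - c2 - d1 - d2 - d3

The waypoints must appear in the order c3, b2, c2, d1, with no cell reused.
Route from a3: 2× right (reaching c3), up-left to b2, right to c2, up-right to d1, 2× down (reaching d3) — 7 moves in all.
Check: order respected (1 at step 2, 2 at step 3, 3 at step 4, 4 at step 5); 7 moves as required.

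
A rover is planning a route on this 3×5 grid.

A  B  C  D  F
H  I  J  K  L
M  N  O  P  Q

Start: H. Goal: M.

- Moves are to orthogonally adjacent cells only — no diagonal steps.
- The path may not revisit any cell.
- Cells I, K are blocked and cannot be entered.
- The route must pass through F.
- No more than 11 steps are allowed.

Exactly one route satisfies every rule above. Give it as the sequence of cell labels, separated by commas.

H, A, B, C, D, F, L, Q, P, O, N, M

The budget equals the shortest possible length, so every move has to be on a shortest route through the required cells.
Route from H: up 1 to A, right 4 to F, down 2 to Q, left 4 to M — 11 moves in all.
Check: all required cells visited; 11 ≤ 11 moves.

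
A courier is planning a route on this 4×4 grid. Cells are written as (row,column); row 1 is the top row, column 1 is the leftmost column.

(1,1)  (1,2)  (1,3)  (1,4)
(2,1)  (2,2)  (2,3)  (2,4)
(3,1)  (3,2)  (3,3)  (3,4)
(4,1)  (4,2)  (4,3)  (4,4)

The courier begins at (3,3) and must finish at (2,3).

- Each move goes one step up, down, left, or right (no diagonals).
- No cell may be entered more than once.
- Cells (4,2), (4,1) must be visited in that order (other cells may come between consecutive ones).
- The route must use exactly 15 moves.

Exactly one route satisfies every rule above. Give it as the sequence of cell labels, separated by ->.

(3,3) -> (3,4) -> (4,4) -> (4,3) -> (4,2) -> (4,1) -> (3,1) -> (3,2) -> (2,2) -> (2,1) -> (1,1) -> (1,2) -> (1,3) -> (1,4) -> (2,4) -> (2,3)

The waypoints must appear in the order (4,2), (4,1), with no cell reused.
Route from (3,3): right 1 to (3,4), down 1 to (4,4), left 3 to (4,1), up 1 to (3,1), right 1 to (3,2), up 1 to (2,2), left 1 to (2,1), up 1 to (1,1), right 3 to (1,4), down 1 to (2,4), left 1 to (2,3) — 15 moves in all.
Check: order respected ((4,2) at step 4, (4,1) at step 5); 15 moves as required.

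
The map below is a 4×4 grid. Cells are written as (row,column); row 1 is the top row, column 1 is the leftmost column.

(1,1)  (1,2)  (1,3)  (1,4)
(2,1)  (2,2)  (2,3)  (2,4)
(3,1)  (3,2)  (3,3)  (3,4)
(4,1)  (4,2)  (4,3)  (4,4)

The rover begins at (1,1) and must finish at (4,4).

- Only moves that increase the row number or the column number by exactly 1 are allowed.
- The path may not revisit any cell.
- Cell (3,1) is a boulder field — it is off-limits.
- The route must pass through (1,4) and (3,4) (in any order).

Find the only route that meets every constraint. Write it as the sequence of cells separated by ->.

Moves only go right or down, so the column and row indices never decrease.
Route from (1,1): 3× right (reaching (1,4)), 3× down (reaching (4,4)) — 6 moves in all.
Check: all required cells visited.

(1,1) -> (1,2) -> (1,3) -> (1,4) -> (2,4) -> (3,4) -> (4,4)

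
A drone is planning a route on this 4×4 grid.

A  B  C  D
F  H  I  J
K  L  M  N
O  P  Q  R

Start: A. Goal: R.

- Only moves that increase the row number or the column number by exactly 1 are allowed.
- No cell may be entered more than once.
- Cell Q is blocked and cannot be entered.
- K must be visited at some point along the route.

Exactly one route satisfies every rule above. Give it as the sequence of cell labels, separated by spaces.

Moves only go right or down, so the column and row indices never decrease.
Route from A: 2× down (reaching K), 3× right (reaching N), down to R — 6 moves in all.
Check: all required cells visited.

A F K L M N R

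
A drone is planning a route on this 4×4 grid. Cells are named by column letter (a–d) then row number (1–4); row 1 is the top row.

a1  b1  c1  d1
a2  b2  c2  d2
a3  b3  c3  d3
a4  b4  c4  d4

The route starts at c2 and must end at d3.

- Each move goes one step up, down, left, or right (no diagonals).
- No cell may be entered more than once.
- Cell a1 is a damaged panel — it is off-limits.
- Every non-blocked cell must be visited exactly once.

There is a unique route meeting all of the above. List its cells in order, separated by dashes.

c2 - d2 - d1 - c1 - b1 - b2 - a2 - a3 - a4 - b4 - b3 - c3 - c4 - d4 - d3

Need to visit all 15 open cells exactly once, starting at c2 and ending at d3.
Route from c2: right to d2, up to d1, 2× left (reaching b1), down to b2, left to a2, 2× down (reaching a4), right to b4, up to b3, right to c3, down to c4, right to d4, up to d3 — 14 moves in all.
Check: all 15 open cells covered.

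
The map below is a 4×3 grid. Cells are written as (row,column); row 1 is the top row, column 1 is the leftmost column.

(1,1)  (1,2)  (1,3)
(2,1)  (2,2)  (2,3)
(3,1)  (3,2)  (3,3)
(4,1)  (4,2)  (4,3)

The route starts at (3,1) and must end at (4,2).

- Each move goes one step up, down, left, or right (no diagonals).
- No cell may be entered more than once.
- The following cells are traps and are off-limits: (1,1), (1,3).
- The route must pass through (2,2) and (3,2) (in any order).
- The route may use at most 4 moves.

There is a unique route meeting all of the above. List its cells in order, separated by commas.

(3,1), (2,1), (2,2), (3,2), (4,2)

Any route must reach (2,2) and (3,2) and still end at (4,2) within 4 moves, so the order of the required stops is forced.
Route from (3,1): up to (2,1), right to (2,2), 2× down (reaching (4,2)) — 4 moves in all.
Check: all required cells visited; 4 ≤ 4 moves.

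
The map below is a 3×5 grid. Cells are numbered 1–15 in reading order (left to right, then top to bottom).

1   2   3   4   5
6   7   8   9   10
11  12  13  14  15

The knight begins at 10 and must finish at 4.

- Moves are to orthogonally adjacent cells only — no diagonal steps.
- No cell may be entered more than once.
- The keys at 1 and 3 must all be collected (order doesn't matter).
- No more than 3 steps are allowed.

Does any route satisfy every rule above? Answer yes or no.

Even ignoring the no-revisit rule, getting from 10 to 4, taking the cheapest ordering 10 → 1 → 3 → 4 needs at least 5 + 2 + 1 = 8 moves (Manhattan distance per leg), which exceeds the 3-move limit.

no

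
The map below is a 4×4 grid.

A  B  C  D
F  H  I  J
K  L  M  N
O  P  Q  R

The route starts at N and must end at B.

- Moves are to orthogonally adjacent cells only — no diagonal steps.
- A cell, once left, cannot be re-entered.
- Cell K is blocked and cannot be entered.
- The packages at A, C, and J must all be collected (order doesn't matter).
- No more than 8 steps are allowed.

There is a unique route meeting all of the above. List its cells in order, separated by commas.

N, J, D, C, I, H, F, A, B

The budget equals the shortest possible length, so every move has to be on a shortest route through the required cells.
Route from N: up 2 to D, left 1 to C, down 1 to I, left 2 to F, up 1 to A, right 1 to B — 8 moves in all.
Check: all required cells visited; 8 ≤ 8 moves.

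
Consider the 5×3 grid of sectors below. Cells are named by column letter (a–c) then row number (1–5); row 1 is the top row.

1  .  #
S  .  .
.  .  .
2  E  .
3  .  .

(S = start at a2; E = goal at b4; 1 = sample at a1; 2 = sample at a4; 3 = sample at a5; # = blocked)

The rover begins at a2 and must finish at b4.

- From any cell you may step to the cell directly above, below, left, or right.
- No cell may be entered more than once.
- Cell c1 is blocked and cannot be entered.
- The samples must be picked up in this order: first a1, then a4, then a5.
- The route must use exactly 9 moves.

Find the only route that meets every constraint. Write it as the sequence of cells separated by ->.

a2 -> a1 -> b1 -> b2 -> b3 -> a3 -> a4 -> a5 -> b5 -> b4

The waypoints must appear in the order a1, a4, a5, with no cell reused.
Route from a2: up 1 to a1, right 1 to b1, down 2 to b3, left 1 to a3, down 2 to a5, right 1 to b5, up 1 to b4 — 9 moves in all.
Check: order respected (1 at step 1, 2 at step 6, 3 at step 7); 9 moves as required.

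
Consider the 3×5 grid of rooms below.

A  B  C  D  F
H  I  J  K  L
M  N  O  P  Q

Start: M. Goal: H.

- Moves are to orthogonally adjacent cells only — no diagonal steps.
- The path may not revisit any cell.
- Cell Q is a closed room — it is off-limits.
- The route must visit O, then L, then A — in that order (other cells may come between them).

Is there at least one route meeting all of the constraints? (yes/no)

yes

One route that works: M → N → O → J → K → L → F → D → C → B → A → H.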